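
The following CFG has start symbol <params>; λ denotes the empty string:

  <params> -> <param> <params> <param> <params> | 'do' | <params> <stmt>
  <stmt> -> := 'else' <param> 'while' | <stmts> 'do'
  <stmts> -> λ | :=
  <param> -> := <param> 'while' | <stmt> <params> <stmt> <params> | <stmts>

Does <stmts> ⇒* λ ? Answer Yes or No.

<stmts> has an λ-production, so <stmts> ⇒ λ.

Yes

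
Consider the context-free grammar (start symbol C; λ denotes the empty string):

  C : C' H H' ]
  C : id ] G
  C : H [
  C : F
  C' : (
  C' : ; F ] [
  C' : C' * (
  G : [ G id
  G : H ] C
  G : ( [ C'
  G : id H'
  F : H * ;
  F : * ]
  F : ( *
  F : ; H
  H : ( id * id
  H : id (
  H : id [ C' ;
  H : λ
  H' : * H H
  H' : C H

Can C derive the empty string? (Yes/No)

Nullable nonterminals: H.
No production of C has an RHS whose symbols are all nullable, so C is not nullable.

No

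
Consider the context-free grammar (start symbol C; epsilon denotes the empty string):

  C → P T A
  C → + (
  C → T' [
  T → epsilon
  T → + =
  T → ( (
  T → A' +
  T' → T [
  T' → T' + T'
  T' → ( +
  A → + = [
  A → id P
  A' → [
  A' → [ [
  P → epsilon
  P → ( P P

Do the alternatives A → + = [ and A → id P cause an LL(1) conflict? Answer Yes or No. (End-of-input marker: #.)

No

FIRST(+ = [) = { + } and FIRST(id P) = { id }.
The FIRST sets are disjoint and neither alternative is nullable — no conflict.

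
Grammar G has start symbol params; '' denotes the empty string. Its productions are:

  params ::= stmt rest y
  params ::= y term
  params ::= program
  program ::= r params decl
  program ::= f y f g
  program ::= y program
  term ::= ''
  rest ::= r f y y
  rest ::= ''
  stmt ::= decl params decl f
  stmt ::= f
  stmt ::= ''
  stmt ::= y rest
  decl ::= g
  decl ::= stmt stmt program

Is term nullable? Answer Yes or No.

Yes

term has an ''-production, so term ⇒ ''.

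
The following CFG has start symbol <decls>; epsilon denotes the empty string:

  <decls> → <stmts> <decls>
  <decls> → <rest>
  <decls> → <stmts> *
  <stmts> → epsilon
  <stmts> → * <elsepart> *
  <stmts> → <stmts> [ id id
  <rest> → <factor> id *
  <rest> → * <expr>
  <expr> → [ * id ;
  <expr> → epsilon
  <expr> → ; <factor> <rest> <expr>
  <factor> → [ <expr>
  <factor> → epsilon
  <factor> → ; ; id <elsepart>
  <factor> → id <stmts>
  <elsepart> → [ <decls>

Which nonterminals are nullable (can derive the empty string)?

Directly nullable (have an epsilon-production): <stmts>, <expr>, <factor>.
No other nonterminal has a production whose RHS symbols are all nullable.

{ <expr>, <factor>, <stmts> }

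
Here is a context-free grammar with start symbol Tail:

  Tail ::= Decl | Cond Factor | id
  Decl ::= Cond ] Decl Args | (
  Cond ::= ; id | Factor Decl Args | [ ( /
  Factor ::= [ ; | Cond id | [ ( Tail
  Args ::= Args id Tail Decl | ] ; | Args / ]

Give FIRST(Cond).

Cond ::= ; id contributes {;}.
From Cond ::= Factor Decl Args: add FIRST(Factor) = { ;, [ }.
Cond ::= [ ( / contributes {[}.
Union: FIRST(Cond) = { ;, [ }.

{ ;, [ }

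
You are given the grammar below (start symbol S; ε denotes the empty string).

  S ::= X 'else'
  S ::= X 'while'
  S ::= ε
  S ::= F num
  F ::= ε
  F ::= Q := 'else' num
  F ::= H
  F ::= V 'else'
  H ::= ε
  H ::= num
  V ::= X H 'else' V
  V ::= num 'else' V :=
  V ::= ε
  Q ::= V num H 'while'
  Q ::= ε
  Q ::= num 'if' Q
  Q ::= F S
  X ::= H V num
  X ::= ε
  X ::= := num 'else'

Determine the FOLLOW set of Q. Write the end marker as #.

In F ::= Q := 'else' num: add FIRST(:= 'else' num) = { := }.
In Q ::= num 'if' Q: Q is at the end, add FOLLOW(Q) = { := }.
Union: FOLLOW(Q) = { := }.

{ := }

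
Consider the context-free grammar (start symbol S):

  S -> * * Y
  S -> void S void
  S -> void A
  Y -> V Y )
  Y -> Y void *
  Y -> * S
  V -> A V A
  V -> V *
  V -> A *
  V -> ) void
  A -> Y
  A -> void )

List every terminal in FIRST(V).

From V -> A V A: add FIRST(A) = { ), *, void }.
From V -> V *: add FIRST(V) = { ), *, void }.
From V -> A *: add FIRST(A) = { ), *, void }.
V -> ) void contributes {)}.
Union: FIRST(V) = { ), *, void }.

{ ), *, void }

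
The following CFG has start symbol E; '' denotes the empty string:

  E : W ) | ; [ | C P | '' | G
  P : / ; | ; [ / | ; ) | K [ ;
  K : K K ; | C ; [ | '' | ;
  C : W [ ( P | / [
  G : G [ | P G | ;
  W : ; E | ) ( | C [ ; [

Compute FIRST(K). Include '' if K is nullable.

From K : K K ;: K, K nullable, take FIRST(K) ∪ FIRST(K) ∪ {;} = { ), /, ; }.
From K : C ; [: add FIRST(C) = { ), /, ; }.
K : '' contributes ''.
K : ; contributes {;}.
Union: FIRST(K) = { ), /, ;, '' }.

{ ), /, ;, '' }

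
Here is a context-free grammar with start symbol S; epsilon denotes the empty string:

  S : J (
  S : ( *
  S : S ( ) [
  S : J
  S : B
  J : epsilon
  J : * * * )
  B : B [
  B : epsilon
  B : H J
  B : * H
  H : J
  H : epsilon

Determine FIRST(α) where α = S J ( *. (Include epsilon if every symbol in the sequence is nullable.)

{ (, *, [ }

Add FIRST(S)\{epsilon} = { (, *, [ }; S is nullable, continue.
Add FIRST(J)\{epsilon} = { * }; J is nullable, continue.
( is a terminal; add {(} and stop.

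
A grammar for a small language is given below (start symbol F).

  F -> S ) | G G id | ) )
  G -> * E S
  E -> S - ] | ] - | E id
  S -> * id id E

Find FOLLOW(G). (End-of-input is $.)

{ *, id }

In F -> G G id: add FIRST(G id) = { * }.
In F -> G G id: add FIRST(id) = { id }.
Union: FOLLOW(G) = { *, id }.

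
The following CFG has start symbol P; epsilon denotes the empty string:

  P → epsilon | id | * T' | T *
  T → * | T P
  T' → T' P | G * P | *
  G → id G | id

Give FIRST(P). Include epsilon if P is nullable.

P → epsilon contributes epsilon.
P → id contributes {id}.
P → * T' contributes {*}.
From P → T *: add FIRST(T) = { * }.
Union: FIRST(P) = { *, id, epsilon }.

{ *, id, epsilon }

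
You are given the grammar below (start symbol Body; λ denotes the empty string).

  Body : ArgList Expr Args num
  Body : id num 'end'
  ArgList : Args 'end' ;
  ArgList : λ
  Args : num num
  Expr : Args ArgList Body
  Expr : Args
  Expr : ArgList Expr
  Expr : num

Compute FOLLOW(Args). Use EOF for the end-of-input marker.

{ 'end', id, num }

In Body : ArgList Expr Args num: add FIRST(num) = { num }.
In ArgList : Args 'end' ;: add FIRST('end' ;) = { 'end' }.
In Expr : Args ArgList Body: add FIRST(ArgList Body) = { id, num }.
In Expr : Args: Args is at the end, add FOLLOW(Expr) = { num }.
Union: FOLLOW(Args) = { 'end', id, num }.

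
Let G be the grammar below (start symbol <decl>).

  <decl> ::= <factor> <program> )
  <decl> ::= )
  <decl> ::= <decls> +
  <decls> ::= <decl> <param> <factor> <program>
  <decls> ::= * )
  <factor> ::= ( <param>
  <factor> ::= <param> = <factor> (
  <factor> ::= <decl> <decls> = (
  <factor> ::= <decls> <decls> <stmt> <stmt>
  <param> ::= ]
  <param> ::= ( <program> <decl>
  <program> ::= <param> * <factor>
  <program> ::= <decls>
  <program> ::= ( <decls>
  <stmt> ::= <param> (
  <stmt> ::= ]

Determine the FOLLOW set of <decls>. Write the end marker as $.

{ (, ), *, +, =, ] }

In <decl> ::= <decls> +: add FIRST(+) = { + }.
In <factor> ::= <decl> <decls> = (: add FIRST(= () = { = }.
In <factor> ::= <decls> <decls> <stmt> <stmt>: add FIRST(<decls> <stmt> <stmt>) = { (, ), *, ] }.
In <factor> ::= <decls> <decls> <stmt> <stmt>: add FIRST(<stmt> <stmt>) = { (, ] }.
In <program> ::= <decls>: <decls> is at the end, add FOLLOW(<program>) = { (, ), *, +, =, ] }.
In <program> ::= ( <decls>: <decls> is at the end, add FOLLOW(<program>) = { (, ), *, +, =, ] }.
Union: FOLLOW(<decls>) = { (, ), *, +, =, ] }.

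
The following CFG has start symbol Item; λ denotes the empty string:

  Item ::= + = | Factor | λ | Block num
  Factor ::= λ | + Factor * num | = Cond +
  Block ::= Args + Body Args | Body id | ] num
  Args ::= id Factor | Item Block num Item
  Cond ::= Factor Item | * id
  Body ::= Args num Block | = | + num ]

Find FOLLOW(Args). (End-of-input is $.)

In Block ::= Args + Body Args: add FIRST(+ Body Args) = { + }.
In Block ::= Args + Body Args: Args is at the end, add FOLLOW(Block) = { +, =, ], id, num }.
In Body ::= Args num Block: add FIRST(num Block) = { num }.
Union: FOLLOW(Args) = { +, =, ], id, num }.

{ +, =, ], id, num }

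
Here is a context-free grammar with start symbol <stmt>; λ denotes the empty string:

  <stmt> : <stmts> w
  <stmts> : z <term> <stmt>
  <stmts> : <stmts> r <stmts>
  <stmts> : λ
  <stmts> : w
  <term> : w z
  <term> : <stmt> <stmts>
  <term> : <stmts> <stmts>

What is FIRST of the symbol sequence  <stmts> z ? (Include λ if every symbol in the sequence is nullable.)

Add FIRST(<stmts>)\{λ} = { r, w, z }; <stmts> is nullable, continue.
z is a terminal; add {z} and stop.

{ r, w, z }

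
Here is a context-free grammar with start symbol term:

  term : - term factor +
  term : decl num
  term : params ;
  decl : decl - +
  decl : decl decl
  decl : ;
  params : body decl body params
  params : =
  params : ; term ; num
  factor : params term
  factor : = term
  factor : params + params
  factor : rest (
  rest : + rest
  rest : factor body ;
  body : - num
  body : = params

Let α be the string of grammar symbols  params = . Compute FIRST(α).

{ -, ;, = }

Add FIRST(params) = { -, ;, = }; params is not nullable, stop.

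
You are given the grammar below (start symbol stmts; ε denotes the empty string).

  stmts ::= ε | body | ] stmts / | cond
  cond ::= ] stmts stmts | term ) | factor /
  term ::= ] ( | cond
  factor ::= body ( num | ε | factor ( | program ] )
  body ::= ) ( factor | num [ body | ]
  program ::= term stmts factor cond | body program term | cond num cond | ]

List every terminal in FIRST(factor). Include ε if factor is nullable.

{ (, ), /, ], num, ε }

From factor ::= body ( num: add FIRST(body) = { ), ], num }.
factor ::= ε contributes ε.
From factor ::= factor (: factor nullable, take FIRST(factor) ∪ {(} = { (, ), /, ], num }.
From factor ::= program ] ): add FIRST(program) = { (, ), /, ], num }.
Union: FIRST(factor) = { (, ), /, ], num, ε }.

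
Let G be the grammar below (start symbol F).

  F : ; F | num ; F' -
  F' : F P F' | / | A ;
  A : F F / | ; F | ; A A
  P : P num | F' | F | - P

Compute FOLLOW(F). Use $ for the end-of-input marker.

F is the start symbol, so $ ∈ FOLLOW(F).
In F : ; F: F is at the end, add FOLLOW(F) = { $, -, /, ;, num }.
In F' : F P F': add FIRST(P F') = { -, /, ;, num }.
In A : F F /: add FIRST(F /) = { ;, num }.
In A : F F /: add FIRST(/) = { / }.
In A : ; F: F is at the end, add FOLLOW(A) = { ;, num }.
In P : F: F is at the end, add FOLLOW(P) = { /, ;, num }.
Union: FOLLOW(F) = { $, -, /, ;, num }.

{ $, -, /, ;, num }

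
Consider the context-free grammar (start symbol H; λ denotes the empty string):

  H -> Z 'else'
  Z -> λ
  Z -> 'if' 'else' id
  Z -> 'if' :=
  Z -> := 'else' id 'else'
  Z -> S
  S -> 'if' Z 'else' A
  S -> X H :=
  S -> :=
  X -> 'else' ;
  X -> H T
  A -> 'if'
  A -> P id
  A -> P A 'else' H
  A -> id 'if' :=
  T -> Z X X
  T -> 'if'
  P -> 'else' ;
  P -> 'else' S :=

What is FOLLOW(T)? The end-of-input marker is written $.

{ 'else', 'if', := }

In X -> H T: T is at the end, add FOLLOW(X) = { 'else', 'if', := }.
Union: FOLLOW(T) = { 'else', 'if', := }.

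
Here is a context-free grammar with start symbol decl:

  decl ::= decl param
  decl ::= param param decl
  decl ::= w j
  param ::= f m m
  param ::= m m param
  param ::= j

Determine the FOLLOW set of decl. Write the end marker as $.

{ $, f, j, m }

decl is the start symbol, so $ ∈ FOLLOW(decl).
In decl ::= decl param: add FIRST(param) = { f, j, m }.
In decl ::= param param decl: decl is at the end, add FOLLOW(decl) = { $, f, j, m }.
Union: FOLLOW(decl) = { $, f, j, m }.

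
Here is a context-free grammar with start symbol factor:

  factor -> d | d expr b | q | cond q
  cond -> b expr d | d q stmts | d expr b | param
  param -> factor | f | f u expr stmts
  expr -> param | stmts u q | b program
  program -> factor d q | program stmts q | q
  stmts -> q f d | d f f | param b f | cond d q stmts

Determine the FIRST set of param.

{ b, d, f, q }

From param -> factor: add FIRST(factor) = { b, d, f, q }.
param -> f contributes {f}.
param -> f u expr stmts contributes {f}.
Union: FIRST(param) = { b, d, f, q }.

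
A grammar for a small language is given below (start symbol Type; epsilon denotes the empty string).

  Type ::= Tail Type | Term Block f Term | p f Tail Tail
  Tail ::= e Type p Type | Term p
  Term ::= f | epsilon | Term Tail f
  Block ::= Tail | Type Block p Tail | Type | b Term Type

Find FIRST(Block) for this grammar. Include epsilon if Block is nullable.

From Block ::= Tail: add FIRST(Tail) = { e, f, p }.
From Block ::= Type Block p Tail: add FIRST(Type) = { b, e, f, p }.
From Block ::= Type: add FIRST(Type) = { b, e, f, p }.
Block ::= b Term Type contributes {b}.
Union: FIRST(Block) = { b, e, f, p }.

{ b, e, f, p }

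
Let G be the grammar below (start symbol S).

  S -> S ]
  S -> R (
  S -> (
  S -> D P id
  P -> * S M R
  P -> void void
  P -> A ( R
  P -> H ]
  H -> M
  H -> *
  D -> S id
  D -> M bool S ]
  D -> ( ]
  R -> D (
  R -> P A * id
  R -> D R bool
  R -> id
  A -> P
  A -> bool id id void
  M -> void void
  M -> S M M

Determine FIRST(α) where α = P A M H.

Add FIRST(P) = { (, *, bool, id, void }; P is not nullable, stop.

{ (, *, bool, id, void }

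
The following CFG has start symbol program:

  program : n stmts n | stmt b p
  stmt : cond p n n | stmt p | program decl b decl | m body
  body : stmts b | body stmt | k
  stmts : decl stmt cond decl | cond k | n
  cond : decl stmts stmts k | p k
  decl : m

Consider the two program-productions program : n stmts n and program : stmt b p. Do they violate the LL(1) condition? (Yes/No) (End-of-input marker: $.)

FIRST(n stmts n) = { n } and FIRST(stmt b p) = { m, n, p }.
Both contain n, so the two alternatives are not disjoint — LL(1) conflict.

Yes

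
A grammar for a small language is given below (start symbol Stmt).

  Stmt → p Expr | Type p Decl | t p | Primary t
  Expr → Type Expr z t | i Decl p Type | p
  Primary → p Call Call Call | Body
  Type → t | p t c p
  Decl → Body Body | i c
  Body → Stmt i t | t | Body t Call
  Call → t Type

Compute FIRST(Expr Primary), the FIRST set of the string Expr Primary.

Add FIRST(Expr) = { i, p, t }; Expr is not nullable, stop.

{ i, p, t }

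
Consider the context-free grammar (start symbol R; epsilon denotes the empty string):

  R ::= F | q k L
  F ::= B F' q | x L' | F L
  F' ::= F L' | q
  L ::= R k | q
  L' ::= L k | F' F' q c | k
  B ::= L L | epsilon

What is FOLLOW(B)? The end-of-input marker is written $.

{ q, x }

In F ::= B F' q: add FIRST(F' q) = { q, x }.
Union: FOLLOW(B) = { q, x }.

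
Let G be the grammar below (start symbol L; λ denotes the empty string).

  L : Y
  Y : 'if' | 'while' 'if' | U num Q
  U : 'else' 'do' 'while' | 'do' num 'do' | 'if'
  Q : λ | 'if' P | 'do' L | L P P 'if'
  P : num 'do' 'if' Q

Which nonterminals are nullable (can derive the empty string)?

Directly nullable (have an λ-production): Q.
No other nonterminal has a production whose RHS symbols are all nullable.

{ Q }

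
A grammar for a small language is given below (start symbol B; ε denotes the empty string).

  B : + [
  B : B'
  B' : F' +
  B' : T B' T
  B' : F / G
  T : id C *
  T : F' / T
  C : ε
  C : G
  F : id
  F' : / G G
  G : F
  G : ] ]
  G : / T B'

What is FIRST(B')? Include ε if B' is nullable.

From B' : F' +: add FIRST(F') = { / }.
From B' : T B' T: add FIRST(T) = { /, id }.
From B' : F / G: add FIRST(F) = { id }.
Union: FIRST(B') = { /, id }.

{ /, id }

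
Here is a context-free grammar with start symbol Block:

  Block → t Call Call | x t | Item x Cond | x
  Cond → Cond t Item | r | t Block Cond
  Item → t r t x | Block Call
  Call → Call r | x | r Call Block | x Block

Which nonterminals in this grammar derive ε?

No nonterminal has an empty production or an RHS whose symbols are all nullable.

{ } (none)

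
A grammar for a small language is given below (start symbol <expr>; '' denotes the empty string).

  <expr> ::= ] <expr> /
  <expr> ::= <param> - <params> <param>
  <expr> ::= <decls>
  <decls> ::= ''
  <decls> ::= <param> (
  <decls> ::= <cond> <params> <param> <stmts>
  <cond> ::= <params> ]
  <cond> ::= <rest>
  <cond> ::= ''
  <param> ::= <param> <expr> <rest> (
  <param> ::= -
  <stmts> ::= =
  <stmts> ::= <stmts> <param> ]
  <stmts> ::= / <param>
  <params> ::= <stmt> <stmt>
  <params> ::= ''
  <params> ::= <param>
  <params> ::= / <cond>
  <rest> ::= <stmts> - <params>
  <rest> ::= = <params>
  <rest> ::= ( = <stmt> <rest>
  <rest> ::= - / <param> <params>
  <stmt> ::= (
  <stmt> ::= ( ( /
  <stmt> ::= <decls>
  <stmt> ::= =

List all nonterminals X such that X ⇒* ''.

Directly nullable (have an ''-production): <decls>, <cond>, <params>.
<expr> ::= <decls> with every symbol nullable, so <expr> is nullable.
<stmt> ::= <decls> with every symbol nullable, so <stmt> is nullable.
No other nonterminal has a production whose RHS symbols are all nullable.

{ <cond>, <decls>, <expr>, <params>, <stmt> }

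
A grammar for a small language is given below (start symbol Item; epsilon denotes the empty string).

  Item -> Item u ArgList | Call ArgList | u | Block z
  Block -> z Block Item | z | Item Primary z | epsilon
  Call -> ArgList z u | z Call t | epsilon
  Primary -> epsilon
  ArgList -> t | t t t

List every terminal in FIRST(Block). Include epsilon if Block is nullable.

{ t, u, z, epsilon }

Block -> z Block Item contributes {z}.
Block -> z contributes {z}.
From Block -> Item Primary z: add FIRST(Item) = { t, u, z }.
Block -> epsilon contributes epsilon.
Union: FIRST(Block) = { t, u, z, epsilon }.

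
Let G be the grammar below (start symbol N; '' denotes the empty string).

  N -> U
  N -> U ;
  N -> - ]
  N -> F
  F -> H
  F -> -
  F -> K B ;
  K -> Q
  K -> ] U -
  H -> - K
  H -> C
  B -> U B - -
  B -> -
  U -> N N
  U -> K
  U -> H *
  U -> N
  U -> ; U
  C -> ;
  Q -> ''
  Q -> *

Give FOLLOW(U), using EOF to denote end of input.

In N -> U: U is at the end, add FOLLOW(N) = { EOF, *, -, ;, ] }.
In N -> U ;: add FIRST(;) = { ; }.
In K -> ] U -: add FIRST(-) = { - }.
In B -> U B - -: add FIRST(B - -) = { *, -, ;, ] }.
In U -> ; U: U is at the end, add FOLLOW(U) = { EOF, *, -, ;, ] }.
Union: FOLLOW(U) = { EOF, *, -, ;, ] }.

{ EOF, *, -, ;, ] }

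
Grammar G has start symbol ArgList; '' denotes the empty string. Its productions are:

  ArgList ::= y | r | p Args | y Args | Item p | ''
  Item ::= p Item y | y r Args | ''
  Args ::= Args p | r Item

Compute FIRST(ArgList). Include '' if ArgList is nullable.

ArgList ::= y contributes {y}.
ArgList ::= r contributes {r}.
ArgList ::= p Args contributes {p}.
ArgList ::= y Args contributes {y}.
From ArgList ::= Item p: Item nullable, take FIRST(Item) ∪ {p} = { p, y }.
ArgList ::= '' contributes ''.
Union: FIRST(ArgList) = { p, r, y, '' }.

{ p, r, y, '' }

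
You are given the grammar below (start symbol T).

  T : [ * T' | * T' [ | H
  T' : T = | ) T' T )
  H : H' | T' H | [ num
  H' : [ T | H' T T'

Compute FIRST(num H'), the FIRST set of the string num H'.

num is a terminal; add {num} and stop.

{ num }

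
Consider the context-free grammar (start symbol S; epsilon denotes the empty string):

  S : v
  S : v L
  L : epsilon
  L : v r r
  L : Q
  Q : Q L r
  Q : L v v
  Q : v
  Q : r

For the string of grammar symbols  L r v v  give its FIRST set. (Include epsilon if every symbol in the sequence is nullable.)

Add FIRST(L)\{epsilon} = { r, v }; L is nullable, continue.
r is a terminal; add {r} and stop.

{ r, v }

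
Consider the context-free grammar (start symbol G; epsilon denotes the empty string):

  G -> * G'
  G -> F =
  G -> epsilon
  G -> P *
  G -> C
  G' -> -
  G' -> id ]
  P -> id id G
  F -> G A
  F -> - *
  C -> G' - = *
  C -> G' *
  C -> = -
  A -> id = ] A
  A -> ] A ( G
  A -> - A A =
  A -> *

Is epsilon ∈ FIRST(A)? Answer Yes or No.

Nullable nonterminals: G.
No production of A has an RHS whose symbols are all nullable, so A is not nullable.

No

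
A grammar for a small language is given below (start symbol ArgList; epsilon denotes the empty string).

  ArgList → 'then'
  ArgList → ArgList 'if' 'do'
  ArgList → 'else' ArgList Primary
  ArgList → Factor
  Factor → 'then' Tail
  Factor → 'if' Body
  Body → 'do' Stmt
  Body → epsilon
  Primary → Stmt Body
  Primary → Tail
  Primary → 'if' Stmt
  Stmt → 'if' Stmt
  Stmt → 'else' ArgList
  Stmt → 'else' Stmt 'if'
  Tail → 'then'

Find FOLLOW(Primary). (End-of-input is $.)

{ $, 'do', 'else', 'if', 'then' }

In ArgList → 'else' ArgList Primary: Primary is at the end, add FOLLOW(ArgList) = { $, 'do', 'else', 'if', 'then' }.
Union: FOLLOW(Primary) = { $, 'do', 'else', 'if', 'then' }.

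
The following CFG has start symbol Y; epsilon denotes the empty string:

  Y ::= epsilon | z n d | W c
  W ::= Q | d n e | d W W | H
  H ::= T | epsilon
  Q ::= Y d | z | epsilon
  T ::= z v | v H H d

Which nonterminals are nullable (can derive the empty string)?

{ H, Q, W, Y }

Directly nullable (have an epsilon-production): Y, H, Q.
W ::= Q with every symbol nullable, so W is nullable.
No other nonterminal has a production whose RHS symbols are all nullable.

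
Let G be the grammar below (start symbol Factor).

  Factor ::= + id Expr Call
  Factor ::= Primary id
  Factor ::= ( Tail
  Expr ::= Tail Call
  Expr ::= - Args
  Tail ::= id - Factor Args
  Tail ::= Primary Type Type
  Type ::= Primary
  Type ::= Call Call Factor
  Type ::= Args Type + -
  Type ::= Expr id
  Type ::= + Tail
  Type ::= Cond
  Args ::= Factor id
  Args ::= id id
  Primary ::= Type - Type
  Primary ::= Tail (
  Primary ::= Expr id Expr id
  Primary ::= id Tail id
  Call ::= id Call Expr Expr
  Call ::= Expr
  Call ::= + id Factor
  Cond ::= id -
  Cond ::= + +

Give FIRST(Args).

From Args ::= Factor id: add FIRST(Factor) = { (, +, -, id }.
Args ::= id id contributes {id}.
Union: FIRST(Args) = { (, +, -, id }.

{ (, +, -, id }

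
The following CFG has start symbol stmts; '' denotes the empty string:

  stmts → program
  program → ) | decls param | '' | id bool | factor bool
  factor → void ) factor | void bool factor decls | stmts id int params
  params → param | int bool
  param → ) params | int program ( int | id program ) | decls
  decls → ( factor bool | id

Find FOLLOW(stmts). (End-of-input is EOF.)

stmts is the start symbol, so EOF ∈ FOLLOW(stmts).
In factor → stmts id int params: add FIRST(id int params) = { id }.
Union: FOLLOW(stmts) = { EOF, id }.

{ EOF, id }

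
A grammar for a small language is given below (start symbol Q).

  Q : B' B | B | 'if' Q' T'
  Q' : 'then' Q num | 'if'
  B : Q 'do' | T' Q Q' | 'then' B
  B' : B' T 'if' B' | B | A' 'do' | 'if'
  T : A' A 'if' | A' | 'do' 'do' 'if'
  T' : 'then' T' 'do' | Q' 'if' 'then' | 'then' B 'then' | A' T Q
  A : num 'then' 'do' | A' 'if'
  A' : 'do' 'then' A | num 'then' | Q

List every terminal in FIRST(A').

A' : 'do' 'then' A contributes {'do'}.
A' : num 'then' contributes {num}.
From A' : Q: add FIRST(Q) = { 'do', 'if', 'then', num }.
Union: FIRST(A') = { 'do', 'if', 'then', num }.

{ 'do', 'if', 'then', num }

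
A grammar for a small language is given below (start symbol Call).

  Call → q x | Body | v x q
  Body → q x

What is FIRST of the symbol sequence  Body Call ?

{ q }

Add FIRST(Body) = { q }; Body is not nullable, stop.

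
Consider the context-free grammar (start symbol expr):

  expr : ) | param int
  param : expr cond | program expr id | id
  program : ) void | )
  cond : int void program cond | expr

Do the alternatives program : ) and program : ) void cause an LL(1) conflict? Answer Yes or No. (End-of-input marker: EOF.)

Yes

FIRST()) = { ) } and FIRST() void) = { ) }.
Both contain ), so the two alternatives are not disjoint — LL(1) conflict.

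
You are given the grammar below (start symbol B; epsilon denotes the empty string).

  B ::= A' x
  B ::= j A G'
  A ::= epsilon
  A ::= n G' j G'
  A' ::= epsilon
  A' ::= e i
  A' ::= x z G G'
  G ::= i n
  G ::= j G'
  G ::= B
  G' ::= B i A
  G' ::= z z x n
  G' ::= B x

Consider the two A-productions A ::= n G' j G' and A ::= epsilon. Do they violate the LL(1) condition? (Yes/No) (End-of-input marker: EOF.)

FIRST(n G' j G') = { n } and FIRST(epsilon) = { epsilon }.
The second is nullable but FOLLOW(A) = { EOF, e, i, j, x, z } is disjoint from FIRST of the first.

No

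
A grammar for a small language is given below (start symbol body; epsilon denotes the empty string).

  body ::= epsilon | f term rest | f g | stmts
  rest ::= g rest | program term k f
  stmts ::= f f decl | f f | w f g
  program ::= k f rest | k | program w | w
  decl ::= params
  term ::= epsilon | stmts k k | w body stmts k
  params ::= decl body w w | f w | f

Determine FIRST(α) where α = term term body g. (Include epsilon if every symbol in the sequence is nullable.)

{ f, g, w }

Add FIRST(term)\{epsilon} = { f, w }; term is nullable, continue.
Add FIRST(term)\{epsilon} = { f, w }; term is nullable, continue.
Add FIRST(body)\{epsilon} = { f, w }; body is nullable, continue.
g is a terminal; add {g} and stop.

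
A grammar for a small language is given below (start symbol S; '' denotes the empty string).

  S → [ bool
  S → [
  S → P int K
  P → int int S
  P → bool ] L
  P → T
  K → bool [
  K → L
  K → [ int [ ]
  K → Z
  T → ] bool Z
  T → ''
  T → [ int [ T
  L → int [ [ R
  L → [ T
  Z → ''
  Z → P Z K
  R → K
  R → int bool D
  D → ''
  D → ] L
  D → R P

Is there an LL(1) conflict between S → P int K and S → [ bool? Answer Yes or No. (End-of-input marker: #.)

FIRST(P int K) = { [, ], bool, int } and FIRST([ bool) = { [ }.
Both contain [, so the two alternatives are not disjoint — LL(1) conflict.

Yes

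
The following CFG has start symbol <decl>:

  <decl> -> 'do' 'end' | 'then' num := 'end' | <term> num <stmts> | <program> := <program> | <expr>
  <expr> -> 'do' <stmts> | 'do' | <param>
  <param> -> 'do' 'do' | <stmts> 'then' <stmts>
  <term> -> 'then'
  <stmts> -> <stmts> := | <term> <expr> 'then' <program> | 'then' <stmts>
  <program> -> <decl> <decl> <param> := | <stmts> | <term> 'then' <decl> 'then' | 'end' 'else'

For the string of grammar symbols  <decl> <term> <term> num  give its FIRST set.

{ 'do', 'end', 'then' }

Add FIRST(<decl>) = { 'do', 'end', 'then' }; <decl> is not nullable, stop.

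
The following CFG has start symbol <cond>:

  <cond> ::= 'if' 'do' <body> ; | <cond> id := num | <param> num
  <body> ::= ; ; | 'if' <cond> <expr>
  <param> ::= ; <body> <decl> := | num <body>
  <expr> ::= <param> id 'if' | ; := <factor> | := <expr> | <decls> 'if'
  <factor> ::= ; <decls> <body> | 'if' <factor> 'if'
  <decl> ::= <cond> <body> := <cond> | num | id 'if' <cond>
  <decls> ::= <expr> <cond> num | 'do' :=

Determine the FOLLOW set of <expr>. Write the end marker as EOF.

In <body> ::= 'if' <cond> <expr>: <expr> is at the end, add FOLLOW(<body>) = { 'if', :=, ;, id, num }.
In <expr> ::= := <expr>: <expr> is at the end, add FOLLOW(<expr>) = { 'if', :=, ;, id, num }.
In <decls> ::= <expr> <cond> num: add FIRST(<cond> num) = { 'if', ;, num }.
Union: FOLLOW(<expr>) = { 'if', :=, ;, id, num }.

{ 'if', :=, ;, id, num }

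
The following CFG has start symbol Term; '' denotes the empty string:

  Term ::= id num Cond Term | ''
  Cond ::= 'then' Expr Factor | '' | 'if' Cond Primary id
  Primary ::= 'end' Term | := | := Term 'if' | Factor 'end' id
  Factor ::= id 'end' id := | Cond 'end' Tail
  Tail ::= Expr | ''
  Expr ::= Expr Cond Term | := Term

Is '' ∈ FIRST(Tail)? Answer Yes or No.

Yes

Tail has an ''-production, so Tail ⇒ ''.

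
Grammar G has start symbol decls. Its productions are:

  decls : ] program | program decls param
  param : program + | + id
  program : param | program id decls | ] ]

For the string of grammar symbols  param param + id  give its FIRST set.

Add FIRST(param) = { +, ] }; param is not nullable, stop.

{ +, ] }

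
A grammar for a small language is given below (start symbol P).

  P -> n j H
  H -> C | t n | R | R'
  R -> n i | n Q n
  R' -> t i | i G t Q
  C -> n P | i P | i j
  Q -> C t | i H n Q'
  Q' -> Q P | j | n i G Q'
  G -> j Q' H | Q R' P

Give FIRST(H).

From H -> C: add FIRST(C) = { i, n }.
H -> t n contributes {t}.
From H -> R: add FIRST(R) = { n }.
From H -> R': add FIRST(R') = { i, t }.
Union: FIRST(H) = { i, n, t }.

{ i, n, t }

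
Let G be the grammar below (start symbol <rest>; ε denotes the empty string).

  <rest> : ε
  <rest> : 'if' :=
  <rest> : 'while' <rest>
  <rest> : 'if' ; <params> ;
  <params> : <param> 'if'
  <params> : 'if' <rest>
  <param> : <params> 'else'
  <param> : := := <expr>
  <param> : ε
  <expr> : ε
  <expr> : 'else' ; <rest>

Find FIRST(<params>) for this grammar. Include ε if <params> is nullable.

From <params> : <param> 'if': <param> nullable, take FIRST(<param>) ∪ {'if'} = { 'if', := }.
<params> : 'if' <rest> contributes {'if'}.
Union: FIRST(<params>) = { 'if', := }.

{ 'if', := }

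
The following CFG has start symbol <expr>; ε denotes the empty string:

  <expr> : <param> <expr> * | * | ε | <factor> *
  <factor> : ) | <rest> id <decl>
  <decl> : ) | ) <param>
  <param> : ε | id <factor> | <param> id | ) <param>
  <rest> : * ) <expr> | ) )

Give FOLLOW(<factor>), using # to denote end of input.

{ ), *, id }

In <expr> : <factor> *: add FIRST(*) = { * }.
In <param> : id <factor>: <factor> is at the end, add FOLLOW(<param>) = { ), *, id }.
Union: FOLLOW(<factor>) = { ), *, id }.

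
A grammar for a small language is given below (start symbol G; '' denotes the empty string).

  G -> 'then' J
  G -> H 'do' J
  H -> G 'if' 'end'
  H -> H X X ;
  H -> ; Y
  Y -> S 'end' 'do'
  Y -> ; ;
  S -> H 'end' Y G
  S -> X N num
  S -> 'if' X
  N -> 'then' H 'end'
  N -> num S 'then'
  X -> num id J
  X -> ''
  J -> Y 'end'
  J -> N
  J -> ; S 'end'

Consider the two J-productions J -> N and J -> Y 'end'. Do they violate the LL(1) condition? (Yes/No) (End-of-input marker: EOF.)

Yes

FIRST(N) = { 'then', num } and FIRST(Y 'end') = { 'if', 'then', ;, num }.
Both contain 'then', so the two alternatives are not disjoint — LL(1) conflict.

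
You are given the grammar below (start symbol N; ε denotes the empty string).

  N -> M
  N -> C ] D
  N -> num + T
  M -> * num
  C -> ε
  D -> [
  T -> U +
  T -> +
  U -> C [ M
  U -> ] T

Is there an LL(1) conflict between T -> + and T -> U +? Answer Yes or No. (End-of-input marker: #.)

FIRST(+) = { + } and FIRST(U +) = { [, ] }.
The FIRST sets are disjoint and neither alternative is nullable — no conflict.

No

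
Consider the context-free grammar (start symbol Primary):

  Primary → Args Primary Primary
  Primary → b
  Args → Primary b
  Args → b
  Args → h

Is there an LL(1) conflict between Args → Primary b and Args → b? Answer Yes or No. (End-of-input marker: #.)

Yes

FIRST(Primary b) = { b, h } and FIRST(b) = { b }.
Both contain b, so the two alternatives are not disjoint — LL(1) conflict.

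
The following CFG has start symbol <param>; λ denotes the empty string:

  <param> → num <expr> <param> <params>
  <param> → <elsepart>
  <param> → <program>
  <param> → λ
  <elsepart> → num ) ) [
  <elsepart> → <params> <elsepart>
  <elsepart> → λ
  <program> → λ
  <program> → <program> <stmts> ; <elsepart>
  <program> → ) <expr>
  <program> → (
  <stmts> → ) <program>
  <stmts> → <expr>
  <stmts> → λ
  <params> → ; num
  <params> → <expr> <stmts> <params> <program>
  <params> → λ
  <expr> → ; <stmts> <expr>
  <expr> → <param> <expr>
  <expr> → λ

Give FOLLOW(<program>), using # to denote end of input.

In <param> → <program>: <program> is at the end, add FOLLOW(<param>) = { #, (, ), ;, num }.
In <program> → <program> <stmts> ; <elsepart>: add FIRST(<stmts> ; <elsepart>) = { (, ), ;, num }.
In <stmts> → ) <program>: <program> is at the end, add FOLLOW(<stmts>) = { #, (, ), ;, num }.
In <params> → <expr> <stmts> <params> <program>: <program> is at the end, add FOLLOW(<params>) = { #, (, ), ;, num }.
Union: FOLLOW(<program>) = { #, (, ), ;, num }.

{ #, (, ), ;, num }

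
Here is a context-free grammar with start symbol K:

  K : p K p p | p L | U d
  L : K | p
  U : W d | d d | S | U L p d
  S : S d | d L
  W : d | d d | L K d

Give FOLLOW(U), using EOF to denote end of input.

{ d, p }

In K : U d: add FIRST(d) = { d }.
In U : U L p d: add FIRST(L p d) = { d, p }.
Union: FOLLOW(U) = { d, p }.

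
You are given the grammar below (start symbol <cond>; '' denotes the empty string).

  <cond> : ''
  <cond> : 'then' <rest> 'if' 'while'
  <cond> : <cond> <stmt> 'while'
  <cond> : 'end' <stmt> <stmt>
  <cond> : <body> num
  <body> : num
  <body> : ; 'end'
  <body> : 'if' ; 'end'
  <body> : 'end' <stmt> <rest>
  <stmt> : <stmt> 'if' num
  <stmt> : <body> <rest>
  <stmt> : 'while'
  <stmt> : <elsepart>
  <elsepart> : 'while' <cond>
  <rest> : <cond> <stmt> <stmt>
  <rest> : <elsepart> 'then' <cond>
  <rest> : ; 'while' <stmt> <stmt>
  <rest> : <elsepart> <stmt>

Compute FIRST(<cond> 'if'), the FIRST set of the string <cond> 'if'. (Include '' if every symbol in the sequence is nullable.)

{ 'end', 'if', 'then', 'while', ;, num }

Add FIRST(<cond>)\{''} = { 'end', 'if', 'then', 'while', ;, num }; <cond> is nullable, continue.
'if' is a terminal; add {'if'} and stop.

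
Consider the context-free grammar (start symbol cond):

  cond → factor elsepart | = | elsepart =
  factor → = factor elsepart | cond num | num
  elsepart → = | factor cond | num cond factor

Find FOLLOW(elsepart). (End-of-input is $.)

{ $, =, num }

In cond → factor elsepart: elsepart is at the end, add FOLLOW(cond) = { $, =, num }.
In cond → elsepart =: add FIRST(=) = { = }.
In factor → = factor elsepart: elsepart is at the end, add FOLLOW(factor) = { $, =, num }.
Union: FOLLOW(elsepart) = { $, =, num }.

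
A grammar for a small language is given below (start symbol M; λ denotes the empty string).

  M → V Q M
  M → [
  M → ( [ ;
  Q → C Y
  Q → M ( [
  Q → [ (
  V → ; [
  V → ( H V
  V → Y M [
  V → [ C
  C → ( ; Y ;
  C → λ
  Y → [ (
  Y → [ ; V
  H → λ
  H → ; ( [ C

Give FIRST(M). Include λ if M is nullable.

{ (, ;, [ }

From M → V Q M: add FIRST(V) = { (, ;, [ }.
M → [ contributes {[}.
M → ( [ ; contributes {(}.
Union: FIRST(M) = { (, ;, [ }.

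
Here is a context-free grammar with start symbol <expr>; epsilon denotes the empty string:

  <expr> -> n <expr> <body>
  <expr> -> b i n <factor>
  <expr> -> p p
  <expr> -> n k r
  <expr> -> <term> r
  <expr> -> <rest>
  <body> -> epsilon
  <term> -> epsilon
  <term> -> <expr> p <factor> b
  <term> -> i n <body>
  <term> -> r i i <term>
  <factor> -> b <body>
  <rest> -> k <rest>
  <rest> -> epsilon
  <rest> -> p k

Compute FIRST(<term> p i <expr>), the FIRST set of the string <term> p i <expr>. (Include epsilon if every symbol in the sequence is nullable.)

Add FIRST(<term>)\{epsilon} = { b, i, k, n, p, r }; <term> is nullable, continue.
p is a terminal; add {p} and stop.

{ b, i, k, n, p, r }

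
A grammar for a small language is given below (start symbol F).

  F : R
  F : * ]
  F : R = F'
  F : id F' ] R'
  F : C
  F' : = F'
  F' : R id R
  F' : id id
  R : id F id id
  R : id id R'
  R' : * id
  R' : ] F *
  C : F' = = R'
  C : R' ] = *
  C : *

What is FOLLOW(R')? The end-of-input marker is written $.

In F : id F' ] R': R' is at the end, add FOLLOW(F) = { $, *, id }.
In R : id id R': R' is at the end, add FOLLOW(R) = { $, *, =, ], id }.
In C : F' = = R': R' is at the end, add FOLLOW(C) = { $, *, id }.
In C : R' ] = *: add FIRST(] = *) = { ] }.
Union: FOLLOW(R') = { $, *, =, ], id }.

{ $, *, =, ], id }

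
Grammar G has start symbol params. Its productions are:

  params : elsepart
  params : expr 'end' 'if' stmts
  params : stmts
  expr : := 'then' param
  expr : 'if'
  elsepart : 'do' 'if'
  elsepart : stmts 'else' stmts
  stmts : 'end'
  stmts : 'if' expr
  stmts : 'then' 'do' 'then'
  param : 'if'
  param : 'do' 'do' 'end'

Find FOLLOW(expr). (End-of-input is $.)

{ $, 'else', 'end' }

In params : expr 'end' 'if' stmts: add FIRST('end' 'if' stmts) = { 'end' }.
In stmts : 'if' expr: expr is at the end, add FOLLOW(stmts) = { $, 'else' }.
Union: FOLLOW(expr) = { $, 'else', 'end' }.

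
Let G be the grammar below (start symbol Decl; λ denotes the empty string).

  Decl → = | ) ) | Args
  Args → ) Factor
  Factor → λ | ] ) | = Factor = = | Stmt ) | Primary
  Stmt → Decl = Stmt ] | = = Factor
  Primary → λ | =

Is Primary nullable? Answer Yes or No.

Yes

Primary has an λ-production, so Primary ⇒ λ.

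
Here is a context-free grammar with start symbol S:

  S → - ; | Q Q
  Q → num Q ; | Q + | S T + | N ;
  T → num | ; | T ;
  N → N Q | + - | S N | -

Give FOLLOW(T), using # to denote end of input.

{ +, ; }

In Q → S T +: add FIRST(+) = { + }.
In T → T ;: add FIRST(;) = { ; }.
Union: FOLLOW(T) = { +, ; }.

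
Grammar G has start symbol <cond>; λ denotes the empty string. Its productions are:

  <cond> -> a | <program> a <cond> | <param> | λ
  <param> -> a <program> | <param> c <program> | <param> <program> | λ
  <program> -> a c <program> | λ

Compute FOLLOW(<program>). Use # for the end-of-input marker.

{ #, a, c }

In <cond> -> <program> a <cond>: add FIRST(a <cond>) = { a }.
In <param> -> a <program>: <program> is at the end, add FOLLOW(<param>) = { #, a, c }.
In <param> -> <param> c <program>: <program> is at the end, add FOLLOW(<param>) = { #, a, c }.
In <param> -> <param> <program>: <program> is at the end, add FOLLOW(<param>) = { #, a, c }.
In <program> -> a c <program>: <program> is at the end, add FOLLOW(<program>) = { #, a, c }.
Union: FOLLOW(<program>) = { #, a, c }.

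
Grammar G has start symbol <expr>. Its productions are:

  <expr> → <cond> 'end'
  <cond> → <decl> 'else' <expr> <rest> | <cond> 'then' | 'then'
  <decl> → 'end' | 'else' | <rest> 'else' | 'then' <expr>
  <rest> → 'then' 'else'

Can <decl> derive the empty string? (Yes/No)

No

No nonterminal in this grammar is nullable.
No production of <decl> has an RHS whose symbols are all nullable, so <decl> is not nullable.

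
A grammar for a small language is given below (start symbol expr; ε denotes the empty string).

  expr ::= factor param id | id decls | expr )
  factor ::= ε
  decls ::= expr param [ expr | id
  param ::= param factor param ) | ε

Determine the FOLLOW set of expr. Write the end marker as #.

{ #, ), [ }

expr is the start symbol, so # ∈ FOLLOW(expr).
In expr ::= expr ): add FIRST()) = { ) }.
In decls ::= expr param [ expr: add FIRST(param [ expr) = { ), [ }.
In decls ::= expr param [ expr: expr is at the end, add FOLLOW(decls) = { #, ), [ }.
Union: FOLLOW(expr) = { #, ), [ }.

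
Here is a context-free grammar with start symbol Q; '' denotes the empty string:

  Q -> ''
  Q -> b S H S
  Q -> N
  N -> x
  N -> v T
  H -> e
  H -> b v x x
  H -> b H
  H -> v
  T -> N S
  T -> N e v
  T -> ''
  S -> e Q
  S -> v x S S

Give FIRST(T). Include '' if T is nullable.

{ v, x, '' }

From T -> N S: add FIRST(N) = { v, x }.
From T -> N e v: add FIRST(N) = { v, x }.
T -> '' contributes ''.
Union: FIRST(T) = { v, x, '' }.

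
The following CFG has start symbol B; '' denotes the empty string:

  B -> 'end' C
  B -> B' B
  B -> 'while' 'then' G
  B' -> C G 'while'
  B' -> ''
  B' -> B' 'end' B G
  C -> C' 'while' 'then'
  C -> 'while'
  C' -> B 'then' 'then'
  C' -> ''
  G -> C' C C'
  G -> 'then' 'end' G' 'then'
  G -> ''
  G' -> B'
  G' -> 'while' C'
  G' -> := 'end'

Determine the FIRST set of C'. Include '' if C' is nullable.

From C' -> B 'then' 'then': add FIRST(B) = { 'end', 'while' }.
C' -> '' contributes ''.
Union: FIRST(C') = { 'end', 'while', '' }.

{ 'end', 'while', '' }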